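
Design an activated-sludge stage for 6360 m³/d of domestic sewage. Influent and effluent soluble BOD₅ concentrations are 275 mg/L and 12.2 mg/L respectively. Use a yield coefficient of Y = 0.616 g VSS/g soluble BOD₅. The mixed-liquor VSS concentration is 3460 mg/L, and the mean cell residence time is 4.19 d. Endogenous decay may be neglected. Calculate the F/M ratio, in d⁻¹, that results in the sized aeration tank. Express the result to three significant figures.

V·X = Y·Q·ΔS·θ_c gives V = 0.616 × 6360 × (275 − 12.2) × 4.19 / 3460 = 1247 m³.
F/M = applied load / biomass = Q·S₀/(V·X) = 6360 × 275 / (1247 × 3460) = 0.4054 d⁻¹.

F/M ≈ 0.405 d⁻¹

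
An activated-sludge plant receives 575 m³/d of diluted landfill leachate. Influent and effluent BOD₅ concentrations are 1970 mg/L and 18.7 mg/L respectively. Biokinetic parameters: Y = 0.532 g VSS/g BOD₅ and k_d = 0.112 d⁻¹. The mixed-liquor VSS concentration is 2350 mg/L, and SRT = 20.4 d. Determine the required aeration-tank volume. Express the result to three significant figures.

V ≈ 1580 m³

Steady-state biomass mass balance: V·X·(1 + k_d·θ_c) = Y·Q·(S₀ − S)·θ_c, so V = 0.532 × 575 × (1970 − 18.7) × 20.4 / [2350 × (1 + 0.112 × 20.4)] = 1.22×10^7 / 7719 = 1577 m³.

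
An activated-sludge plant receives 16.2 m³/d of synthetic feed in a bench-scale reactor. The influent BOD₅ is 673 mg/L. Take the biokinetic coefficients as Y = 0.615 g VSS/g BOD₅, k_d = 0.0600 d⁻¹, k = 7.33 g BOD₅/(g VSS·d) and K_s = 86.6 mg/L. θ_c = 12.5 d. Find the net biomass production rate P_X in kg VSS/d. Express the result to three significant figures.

P_X ≈ 3.82 kg VSS/d

For a completely mixed reactor with recycle the Lawrence–McCarty relation gives S = K_s·(1 + k_d·θ_c) / [θ_c·(Y·k − k_d) − 1] = 86.6 × (1 + 0.0600 × 12.5) / [12.5 × (0.615 × 7.33 − 0.0600) − 1] = 151.5 / 54.60 = 2.776 mg/L.
Observed yield with endogenous decay: Y_obs = Y / (1 + k_d·θ_c) = 0.615 / (1 + 0.0600 × 12.5) = 0.615 / 1.750 = 0.3514 g VSS/g BOD₅.
ΔS = 673 − 2.78 = 670.2 mg/L, so the substrate removal rate is 16.2 × 670.2/1000 = 10.86 kg BOD₅/d.
P_X = Y_obs · Q(S₀ − S) = 0.3514 × 10.86 = 3.816 kg VSS/d.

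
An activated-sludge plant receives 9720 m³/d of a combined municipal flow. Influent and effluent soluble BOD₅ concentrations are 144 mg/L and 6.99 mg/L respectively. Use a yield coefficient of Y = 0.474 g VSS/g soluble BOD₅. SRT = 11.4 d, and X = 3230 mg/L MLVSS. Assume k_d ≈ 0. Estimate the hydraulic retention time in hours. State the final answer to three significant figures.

V·X = Y·Q·ΔS·θ_c gives V = 0.474 × 9720 × (144 − 6.99) × 11.4 / 3230 = 2228 m³.
HRT = V/Q = 2228 m³ / 9720 m³·d⁻¹ = 0.2292 d × 24 = 5.501 h.

τ ≈ 5.50 h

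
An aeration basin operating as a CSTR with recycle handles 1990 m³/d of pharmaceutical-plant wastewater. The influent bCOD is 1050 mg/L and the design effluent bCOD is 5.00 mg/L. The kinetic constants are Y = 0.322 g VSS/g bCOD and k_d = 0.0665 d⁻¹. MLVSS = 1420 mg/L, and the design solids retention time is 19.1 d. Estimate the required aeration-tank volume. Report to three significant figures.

Steady-state biomass mass balance: V·X·(1 + k_d·θ_c) = Y·Q·(S₀ − S)·θ_c, so V = 0.322 × 1990 × (1050 − 5.00) × 19.1 / [1420 × (1 + 0.0665 × 19.1)] = 1.28×10^7 / 3224 = 3967 m³.

V ≈ 3970 m³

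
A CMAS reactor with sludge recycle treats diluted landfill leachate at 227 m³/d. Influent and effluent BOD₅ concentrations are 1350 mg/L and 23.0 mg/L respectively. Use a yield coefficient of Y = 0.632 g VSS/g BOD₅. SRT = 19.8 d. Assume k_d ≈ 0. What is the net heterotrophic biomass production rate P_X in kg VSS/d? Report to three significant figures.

No decay correction is needed, so Y_obs = Y = 0.632.
ΔS = 1350 − 23.0 = 1327 mg/L, so the substrate removal rate is 227 × 1327/1000 = 301.2 kg BOD₅/d.
Net biomass production P_X = Y_obs × Q·(S₀ − S) = 0.6320 × 301.2 = 190.4 kg VSS/d.

P_X ≈ 190 kg VSS/d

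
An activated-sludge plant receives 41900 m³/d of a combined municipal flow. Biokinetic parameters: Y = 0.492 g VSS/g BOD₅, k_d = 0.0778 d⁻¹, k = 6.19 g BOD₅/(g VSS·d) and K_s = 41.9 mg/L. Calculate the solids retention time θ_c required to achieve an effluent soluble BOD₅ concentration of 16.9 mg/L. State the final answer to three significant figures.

At the target effluent, Y k S/(K_s+S) = 0.492×6.19×16.9/58.80 = 0.8753 d⁻¹.
1/θ_c = 0.8753 − 0.0778 = 0.7975 d⁻¹, so θ_c = 1.254 d.

θ_c ≈ 1.25 d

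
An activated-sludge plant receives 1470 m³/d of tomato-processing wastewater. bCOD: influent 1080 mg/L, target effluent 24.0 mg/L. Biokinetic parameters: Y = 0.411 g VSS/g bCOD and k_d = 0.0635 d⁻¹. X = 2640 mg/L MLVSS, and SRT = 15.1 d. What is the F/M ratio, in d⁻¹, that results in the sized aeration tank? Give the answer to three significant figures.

F/M ≈ 0.323 d⁻¹

Steady-state biomass mass balance: V·X·(1 + k_d·θ_c) = Y·Q·(S₀ − S)·θ_c, so V = 0.411 × 1470 × (1080 − 24.0) × 15.1 / [2640 × (1 + 0.0635 × 15.1)] = 9.63×10^6 / 5171 = 1863 m³.
Food-to-microorganism ratio F/M = Q S₀ / (V X) = 1470 × 1080 / (1863 × 2640) = 0.3228 d⁻¹.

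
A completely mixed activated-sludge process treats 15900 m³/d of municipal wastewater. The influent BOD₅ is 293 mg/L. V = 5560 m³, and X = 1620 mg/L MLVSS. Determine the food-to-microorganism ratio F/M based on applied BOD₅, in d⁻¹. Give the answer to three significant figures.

F/M ≈ 0.517 d⁻¹

F/M = applied load / biomass = Q·S₀/(V·X) = 15900 × 293 / (5560 × 1620) = 0.5172 d⁻¹.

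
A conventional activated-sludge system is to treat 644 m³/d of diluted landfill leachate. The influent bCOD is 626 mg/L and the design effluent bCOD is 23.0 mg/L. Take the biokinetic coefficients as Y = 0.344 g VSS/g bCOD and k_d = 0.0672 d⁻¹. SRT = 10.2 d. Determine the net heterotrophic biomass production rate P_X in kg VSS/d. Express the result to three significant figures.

P_X ≈ 79.3 kg VSS/d

Y_obs = Y / (1 + k_d θ_c) = 0.344 / (1 + 0.0672 × 10.2) = 0.344 / 1.685 = 0.2041.
Mass of bCOD removed per day: Q(S₀ − S) = 644 × 603.0 g/m³ = 388.3 kg/d.
Net biomass production P_X = Y_obs × Q·(S₀ − S) = 0.2041 × 388.3 = 79.26 kg VSS/d.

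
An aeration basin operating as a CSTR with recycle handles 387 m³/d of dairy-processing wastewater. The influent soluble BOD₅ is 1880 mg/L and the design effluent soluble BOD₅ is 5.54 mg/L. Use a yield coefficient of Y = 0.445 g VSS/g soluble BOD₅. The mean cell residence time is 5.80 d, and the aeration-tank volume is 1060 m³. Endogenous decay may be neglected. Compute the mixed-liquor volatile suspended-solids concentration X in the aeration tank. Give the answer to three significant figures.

X ≈ 1770 mg/L

Without decay, X = Y Q (S₀−S) θ_c / V = 0.445 × 387 × (1880 − 5.54) × 5.80 / 1060 = 1766 mg/L.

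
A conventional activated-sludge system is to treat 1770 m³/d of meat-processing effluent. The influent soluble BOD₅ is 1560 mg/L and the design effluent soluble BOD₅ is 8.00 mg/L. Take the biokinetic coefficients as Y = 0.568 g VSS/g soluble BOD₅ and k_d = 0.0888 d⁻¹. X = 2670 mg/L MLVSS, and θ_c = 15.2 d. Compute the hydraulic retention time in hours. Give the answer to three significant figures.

τ ≈ 51.3 h

From the SRT design equation V = Y Q (S₀−S) θ_c / [X (1 + k_d θ_c)] = 0.568 × 1770 × (1560 − 8.00) × 15.2 / [2670 × (1 + 0.0888 × 15.2)] = 2.37×10^7 / 6274 = 3780 m³.
Hydraulic retention time τ = V/Q = 3780 / 1770 = 2.136 d = 51.26 h.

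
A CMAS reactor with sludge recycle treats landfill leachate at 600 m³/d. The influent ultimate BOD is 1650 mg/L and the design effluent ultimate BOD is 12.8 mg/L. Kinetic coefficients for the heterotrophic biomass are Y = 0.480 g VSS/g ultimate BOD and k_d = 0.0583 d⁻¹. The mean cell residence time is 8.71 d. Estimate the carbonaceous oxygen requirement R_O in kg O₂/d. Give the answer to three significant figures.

Y_obs = Y / (1 + k_d θ_c) = 0.480 / (1 + 0.0583 × 8.71) = 0.480 / 1.508 = 0.3183.
Mass of ultimate BOD removed per day: Q(S₀ − S) = 600 × 1637 g/m³ = 982.3 kg/d.
Net sludge production P_X = 0.3183 × 982.3 = 312.7 kg VSS/d.
R_O = Q·ΔS − 1.42 P_X = 982.3 − 444.1 = 538.3 kg O₂/d.

R_O ≈ 538 kg O₂/d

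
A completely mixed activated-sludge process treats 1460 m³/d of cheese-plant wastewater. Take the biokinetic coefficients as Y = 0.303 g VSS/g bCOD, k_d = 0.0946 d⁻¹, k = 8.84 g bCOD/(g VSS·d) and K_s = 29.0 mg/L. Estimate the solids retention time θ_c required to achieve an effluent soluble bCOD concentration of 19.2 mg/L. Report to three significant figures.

At the target effluent, Y k S/(K_s+S) = 0.303×8.84×19.2/48.20 = 1.067 d⁻¹.
1/θ_c = 1.067 − 0.0946 = 0.9724 d⁻¹, so θ_c = 1.028 d.

θ_c ≈ 1.03 d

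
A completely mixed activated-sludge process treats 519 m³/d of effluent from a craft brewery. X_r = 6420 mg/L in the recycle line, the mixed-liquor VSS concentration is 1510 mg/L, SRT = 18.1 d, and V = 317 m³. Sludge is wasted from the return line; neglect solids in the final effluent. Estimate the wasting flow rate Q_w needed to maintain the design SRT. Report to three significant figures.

Q_w ≈ 4.12 m³/d

θ_c = V·X/(Q_w·X_r) when wasting from the recycle, so Q_w = V·X/(θ_c·X_r) = 317.0 × 1510 / (18.1 × 6420) = 4.119 m³/d.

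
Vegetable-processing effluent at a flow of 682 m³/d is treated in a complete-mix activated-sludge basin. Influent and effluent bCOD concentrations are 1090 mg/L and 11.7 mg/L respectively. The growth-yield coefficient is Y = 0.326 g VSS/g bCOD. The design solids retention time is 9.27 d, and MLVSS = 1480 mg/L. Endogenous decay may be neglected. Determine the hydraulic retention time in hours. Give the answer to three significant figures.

V·X = Y·Q·ΔS·θ_c gives V = 0.326 × 682 × (1090 − 11.7) × 9.27 / 1480 = 1502 m³.
Hydraulic retention time τ = V/Q = 1502 / 682 = 2.202 d = 52.84 h.

τ ≈ 52.8 h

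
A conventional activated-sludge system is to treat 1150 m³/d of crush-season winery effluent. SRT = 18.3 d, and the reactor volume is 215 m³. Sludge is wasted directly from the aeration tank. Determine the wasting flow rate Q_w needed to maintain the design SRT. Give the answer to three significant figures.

For wasting at MLVSS concentration, Q_w = V/θ_c = 215.0/18.3 = 11.75 m³/d.

Q_w ≈ 11.7 m³/d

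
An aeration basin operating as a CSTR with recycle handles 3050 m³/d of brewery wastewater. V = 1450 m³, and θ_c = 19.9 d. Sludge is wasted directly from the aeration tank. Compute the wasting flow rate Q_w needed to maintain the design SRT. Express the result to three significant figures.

Q_w ≈ 72.9 m³/d

For wasting at MLVSS concentration, Q_w = V/θ_c = 1450/19.9 = 72.86 m³/d.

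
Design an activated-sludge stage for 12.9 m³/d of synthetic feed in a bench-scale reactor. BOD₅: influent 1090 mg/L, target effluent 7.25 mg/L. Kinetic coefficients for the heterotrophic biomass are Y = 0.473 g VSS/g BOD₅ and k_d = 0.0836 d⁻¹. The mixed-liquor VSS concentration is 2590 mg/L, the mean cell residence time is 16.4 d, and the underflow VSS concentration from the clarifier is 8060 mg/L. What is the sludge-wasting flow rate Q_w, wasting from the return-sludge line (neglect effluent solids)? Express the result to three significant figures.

Q_w ≈ 0.346 m³/d

Rearranging the biomass balance for a CMAS with decay, V = Y·Q·ΔS·θ_c / [X·(1+k_d θ_c)] = 0.473 × 12.9 × (1090 − 7.25) × 16.4 / [2590 × (1 + 0.0836 × 16.4)] = 1.08×10^5 / 6141 = 17.64 m³.
Wasting from the return line (neglecting effluent solids): Q_w = V·X / (θ_c·X_r) = 17.64 × 2590 / (16.4 × 8060) = 0.3457 m³/d.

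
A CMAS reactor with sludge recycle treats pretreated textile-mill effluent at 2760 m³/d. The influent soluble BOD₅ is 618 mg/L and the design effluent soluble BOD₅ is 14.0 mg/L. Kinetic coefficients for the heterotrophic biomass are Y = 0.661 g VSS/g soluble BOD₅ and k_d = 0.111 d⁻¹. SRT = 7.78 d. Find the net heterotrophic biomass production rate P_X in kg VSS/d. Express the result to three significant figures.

The observed yield is Y_obs = Y/(1 + k_d·θ_c) = 0.661 / (1 + 0.111 × 7.78) = 0.661 / 1.864 = 0.3547 g VSS per g soluble BOD₅ removed.
Mass of soluble BOD₅ removed per day: Q(S₀ − S) = 2760 × 604.0 g/m³ = 1667 kg/d.
Biomass produced: P_X = Y_obs·Q·ΔS = 0.3547 × 1667 ≈ 591.3 kg VSS/d.

P_X ≈ 591 kg VSS/d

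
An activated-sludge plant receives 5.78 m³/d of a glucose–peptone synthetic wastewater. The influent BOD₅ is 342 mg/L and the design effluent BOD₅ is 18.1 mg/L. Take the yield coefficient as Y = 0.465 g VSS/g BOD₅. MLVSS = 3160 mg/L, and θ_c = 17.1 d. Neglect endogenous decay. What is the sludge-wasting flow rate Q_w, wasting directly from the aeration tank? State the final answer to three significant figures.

Q_w ≈ 0.275 m³/d

V·X = Y·Q·ΔS·θ_c gives V = 0.465 × 5.78 × (342 − 18.1) × 17.1 / 3160 = 4.711 m³.
For wasting at MLVSS concentration, Q_w = V/θ_c = 4.711/17.1 = 0.2755 m³/d.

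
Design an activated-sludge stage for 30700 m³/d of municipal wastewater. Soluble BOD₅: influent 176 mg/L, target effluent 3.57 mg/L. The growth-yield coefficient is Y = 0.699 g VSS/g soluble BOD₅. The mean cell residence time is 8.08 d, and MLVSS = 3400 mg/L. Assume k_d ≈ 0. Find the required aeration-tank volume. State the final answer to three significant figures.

V ≈ 8790 m³

Biomass mass balance (decay neglected): V·X = Y·Q·(S₀ − S)·θ_c, so V = 0.699 × 30700 × (176 − 3.57) × 8.08 / 3400 = 8793 m³.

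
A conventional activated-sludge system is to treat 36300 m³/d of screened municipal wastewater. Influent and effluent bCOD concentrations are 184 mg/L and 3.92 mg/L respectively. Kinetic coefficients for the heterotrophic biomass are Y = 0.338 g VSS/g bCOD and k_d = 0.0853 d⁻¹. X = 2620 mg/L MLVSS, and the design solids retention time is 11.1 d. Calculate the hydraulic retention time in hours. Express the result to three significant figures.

τ ≈ 3.18 h

From the SRT design equation V = Y Q (S₀−S) θ_c / [X (1 + k_d θ_c)] = 0.338 × 36300 × (184 − 3.92) × 11.1 / [2620 × (1 + 0.0853 × 11.1)] = 2.45×10^7 / 5101 = 4808 m³.
τ = V/Q = 4808/36300 = 0.1325 d, or 3.179 h.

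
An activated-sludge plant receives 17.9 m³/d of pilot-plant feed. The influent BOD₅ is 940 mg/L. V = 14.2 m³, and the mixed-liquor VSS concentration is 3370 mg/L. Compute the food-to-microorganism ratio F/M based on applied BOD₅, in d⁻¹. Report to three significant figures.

F/M ≈ 0.352 d⁻¹

Food-to-microorganism ratio F/M = Q S₀ / (V X) = 17.9 × 940 / (14.20 × 3370) = 0.3516 d⁻¹.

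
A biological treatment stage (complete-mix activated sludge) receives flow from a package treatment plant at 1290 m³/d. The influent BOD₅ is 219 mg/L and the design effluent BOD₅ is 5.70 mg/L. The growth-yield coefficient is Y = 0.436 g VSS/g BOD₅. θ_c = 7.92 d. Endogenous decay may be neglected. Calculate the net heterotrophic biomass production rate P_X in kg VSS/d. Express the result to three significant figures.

No decay correction is needed, so Y_obs = Y = 0.436.
Substrate removed = Q·(S₀ − S) = 1290 m³/d × (219 − 5.70) g/m³ = 2.75×10^5 g/d = 275.2 kg/d.
So the net sludge growth is P_X = 0.4360 × 275.2 = 120.0 kg VSS/d.

P_X ≈ 120 kg VSS/d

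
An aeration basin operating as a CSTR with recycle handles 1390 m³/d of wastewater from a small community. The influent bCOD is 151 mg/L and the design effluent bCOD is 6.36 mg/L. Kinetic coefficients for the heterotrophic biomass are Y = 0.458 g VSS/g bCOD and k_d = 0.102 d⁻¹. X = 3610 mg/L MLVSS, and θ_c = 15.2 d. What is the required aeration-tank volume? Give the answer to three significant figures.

V ≈ 152 m³

Steady-state biomass mass balance: V·X·(1 + k_d·θ_c) = Y·Q·(S₀ − S)·θ_c, so V = 0.458 × 1390 × (151 − 6.36) × 15.2 / [3610 × (1 + 0.102 × 15.2)] = 1.4×10^6 / 9207 = 152.0 m³.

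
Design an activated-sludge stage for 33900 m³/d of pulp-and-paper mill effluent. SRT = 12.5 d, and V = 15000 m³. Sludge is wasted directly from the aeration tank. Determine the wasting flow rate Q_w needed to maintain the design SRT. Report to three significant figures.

Q_w ≈ 1200 m³/d

Wasting from the aeration tank: Q_w = V / θ_c = 15000 / 12.5 = 1200 m³/d.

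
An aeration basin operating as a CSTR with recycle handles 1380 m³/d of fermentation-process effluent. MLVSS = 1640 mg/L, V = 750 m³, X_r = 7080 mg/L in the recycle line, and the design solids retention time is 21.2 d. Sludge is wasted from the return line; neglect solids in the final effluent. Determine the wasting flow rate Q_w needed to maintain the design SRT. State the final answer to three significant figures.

Q_w ≈ 8.19 m³/d

Wasting from the return line (neglecting effluent solids): Q_w = V·X / (θ_c·X_r) = 750.0 × 1640 / (21.2 × 7080) = 8.195 m³/d.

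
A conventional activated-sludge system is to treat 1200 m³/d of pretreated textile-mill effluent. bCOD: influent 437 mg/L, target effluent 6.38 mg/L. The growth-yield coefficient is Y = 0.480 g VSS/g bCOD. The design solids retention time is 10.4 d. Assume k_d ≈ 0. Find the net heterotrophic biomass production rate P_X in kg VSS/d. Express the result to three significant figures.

No decay correction is needed, so Y_obs = Y = 0.480.
Substrate removed = Q·(S₀ − S) = 1200 m³/d × (437 − 6.38) g/m³ = 5.17×10^5 g/d = 516.7 kg/d.
P_X = Y_obs · Q(S₀ − S) = 0.4800 × 516.7 = 248.0 kg VSS/d.

P_X ≈ 248 kg VSS/d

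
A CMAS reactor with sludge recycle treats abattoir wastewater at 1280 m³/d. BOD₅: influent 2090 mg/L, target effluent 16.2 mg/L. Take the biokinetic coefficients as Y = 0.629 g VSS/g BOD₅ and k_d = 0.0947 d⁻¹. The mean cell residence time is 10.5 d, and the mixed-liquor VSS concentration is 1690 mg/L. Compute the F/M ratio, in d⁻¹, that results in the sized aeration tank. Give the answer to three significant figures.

Steady-state biomass mass balance: V·X·(1 + k_d·θ_c) = Y·Q·(S₀ − S)·θ_c, so V = 0.629 × 1280 × (2090 − 16.2) × 10.5 / [1690 × (1 + 0.0947 × 10.5)] = 1.75×10^7 / 3370 = 5202 m³.
F/M = applied load / biomass = Q·S₀/(V·X) = 1280 × 2090 / (5202 × 1690) = 0.3043 d⁻¹.

F/M ≈ 0.304 d⁻¹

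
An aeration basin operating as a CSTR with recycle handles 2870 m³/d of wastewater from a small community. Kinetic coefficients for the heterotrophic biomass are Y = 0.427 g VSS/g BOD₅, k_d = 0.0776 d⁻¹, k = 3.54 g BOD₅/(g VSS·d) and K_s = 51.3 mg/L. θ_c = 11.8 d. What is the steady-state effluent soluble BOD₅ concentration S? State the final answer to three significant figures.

S ≈ 6.17 mg/L

From the Monod/SRT balance for a CMAS, S = K_s·(1+k_d θ_c)/[θ_c·(Y k − k_d) − 1] = 51.3 × (1 + 0.0776 × 11.8) / [11.8 × (0.427 × 3.54 − 0.0776) − 1] = 98.27 / 15.92 = 6.173 mg/L.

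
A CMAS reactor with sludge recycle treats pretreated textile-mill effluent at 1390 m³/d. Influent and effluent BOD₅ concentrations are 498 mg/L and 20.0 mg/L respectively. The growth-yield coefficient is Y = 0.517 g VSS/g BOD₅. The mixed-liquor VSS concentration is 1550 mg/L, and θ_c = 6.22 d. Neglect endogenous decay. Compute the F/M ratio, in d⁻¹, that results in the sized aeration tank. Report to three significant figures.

V·X = Y·Q·ΔS·θ_c gives V = 0.517 × 1390 × (498 − 20.0) × 6.22 / 1550 = 1378 m³.
F/M = Q·S₀ / (V·X) = 1390 × 498 / (1378 × 1550) = 0.3240 g BOD₅·(g VSS·d)⁻¹.

F/M ≈ 0.324 d⁻¹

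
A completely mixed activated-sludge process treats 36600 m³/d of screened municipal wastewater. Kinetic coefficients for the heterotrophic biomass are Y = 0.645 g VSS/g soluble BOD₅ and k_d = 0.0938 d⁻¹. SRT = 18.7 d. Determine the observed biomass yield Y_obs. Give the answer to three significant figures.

Y_obs ≈ 0.234 g VSS/g soluble BOD₅

Observed yield with endogenous decay: Y_obs = Y / (1 + k_d·θ_c) = 0.645 / (1 + 0.0938 × 18.7) = 0.645 / 2.754 = 0.2342 g VSS/g soluble BOD₅.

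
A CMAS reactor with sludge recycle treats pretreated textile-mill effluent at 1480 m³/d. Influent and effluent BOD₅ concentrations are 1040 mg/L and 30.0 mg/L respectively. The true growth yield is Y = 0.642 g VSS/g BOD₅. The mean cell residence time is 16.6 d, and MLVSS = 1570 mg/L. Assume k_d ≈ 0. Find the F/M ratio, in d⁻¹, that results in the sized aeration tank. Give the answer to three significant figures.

F/M ≈ 0.0966 d⁻¹

With k_d = 0 the design equation reduces to V = Y Q (S₀−S) θ_c / X = 0.642 × 1480 × (1040 − 30.0) × 16.6 / 1570 = 10147 m³.
F/M = Q·S₀ / (V·X) = 1480 × 1040 / (10147 × 1570) = 0.09662 g BOD₅·(g VSS·d)⁻¹.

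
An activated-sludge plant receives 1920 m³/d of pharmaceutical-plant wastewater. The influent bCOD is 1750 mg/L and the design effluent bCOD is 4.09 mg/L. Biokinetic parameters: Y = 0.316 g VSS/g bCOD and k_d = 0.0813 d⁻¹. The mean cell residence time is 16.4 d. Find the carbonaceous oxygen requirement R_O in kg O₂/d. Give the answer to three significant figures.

Observed yield with endogenous decay: Y_obs = Y / (1 + k_d·θ_c) = 0.316 / (1 + 0.0813 × 16.4) = 0.316 / 2.333 = 0.1354 g VSS/g bCOD.
ΔS = 1750 − 4.09 = 1746 mg/L, so the substrate removal rate is 1920 × 1746/1000 = 3352 kg bCOD/d.
Net sludge production P_X = 0.1354 × 3352 = 454.0 kg VSS/d.
R_O = Q·(S₀ − S) − 1.42·P_X = 3352 − 1.42 × 454.0 = 2707 kg O₂/d.

R_O ≈ 2710 kg O₂/d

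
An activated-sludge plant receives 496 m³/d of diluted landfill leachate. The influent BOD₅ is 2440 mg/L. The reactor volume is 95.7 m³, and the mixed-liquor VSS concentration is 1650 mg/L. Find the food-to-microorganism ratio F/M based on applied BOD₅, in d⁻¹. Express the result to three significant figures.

F/M ≈ 7.66 d⁻¹

Food-to-microorganism ratio F/M = Q S₀ / (V X) = 496 × 2440 / (95.70 × 1650) = 7.664 d⁻¹.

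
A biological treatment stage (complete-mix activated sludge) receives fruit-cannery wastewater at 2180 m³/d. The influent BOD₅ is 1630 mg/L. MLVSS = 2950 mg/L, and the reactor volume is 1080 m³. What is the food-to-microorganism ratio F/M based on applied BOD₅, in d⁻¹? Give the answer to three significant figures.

F/M = Q·S₀ / (V·X) = 2180 × 1630 / (1080 × 2950) = 1.115 g BOD₅·(g VSS·d)⁻¹.

F/M ≈ 1.12 d⁻¹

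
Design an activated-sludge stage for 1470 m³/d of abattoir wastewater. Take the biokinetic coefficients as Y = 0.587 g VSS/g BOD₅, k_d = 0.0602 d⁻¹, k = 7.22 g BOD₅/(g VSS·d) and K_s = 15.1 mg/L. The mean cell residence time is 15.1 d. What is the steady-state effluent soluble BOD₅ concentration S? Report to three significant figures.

For a completely mixed reactor with recycle the Lawrence–McCarty relation gives S = K_s·(1 + k_d·θ_c) / [θ_c·(Y·k − k_d) − 1] = 15.1 × (1 + 0.0602 × 15.1) / [15.1 × (0.587 × 7.22 − 0.0602) − 1] = 28.83 / 62.09 = 0.4643 mg/L.

S ≈ 0.464 mg/L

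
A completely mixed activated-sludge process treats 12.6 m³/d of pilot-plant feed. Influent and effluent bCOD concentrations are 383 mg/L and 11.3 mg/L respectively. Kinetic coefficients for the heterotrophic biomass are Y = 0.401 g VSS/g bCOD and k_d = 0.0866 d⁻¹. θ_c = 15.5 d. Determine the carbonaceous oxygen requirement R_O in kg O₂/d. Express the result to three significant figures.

R_O ≈ 3.54 kg O₂/d

The observed yield is Y_obs = Y/(1 + k_d·θ_c) = 0.401 / (1 + 0.0866 × 15.5) = 0.401 / 2.342 = 0.1712 g VSS per g bCOD removed.
ΔS = 383 − 11.3 = 371.7 mg/L, so the substrate removal rate is 12.6 × 371.7/1000 = 4.683 kg bCOD/d.
P_X = Y_obs·Q·(S₀ − S) = 0.1712 × 4.683 = 0.8018 kg VSS/d.
R_O = Q·ΔS − 1.42 P_X = 4.683 − 1.139 = 3.545 kg O₂/d.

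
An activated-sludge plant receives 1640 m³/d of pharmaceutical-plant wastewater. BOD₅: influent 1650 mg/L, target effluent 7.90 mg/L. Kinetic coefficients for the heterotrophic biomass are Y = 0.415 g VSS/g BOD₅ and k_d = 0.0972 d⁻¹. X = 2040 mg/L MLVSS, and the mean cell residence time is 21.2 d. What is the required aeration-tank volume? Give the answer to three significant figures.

Steady-state biomass mass balance: V·X·(1 + k_d·θ_c) = Y·Q·(S₀ − S)·θ_c, so V = 0.415 × 1640 × (1650 − 7.90) × 21.2 / [2040 × (1 + 0.0972 × 21.2)] = 2.37×10^7 / 6244 = 3795 m³.

V ≈ 3790 m³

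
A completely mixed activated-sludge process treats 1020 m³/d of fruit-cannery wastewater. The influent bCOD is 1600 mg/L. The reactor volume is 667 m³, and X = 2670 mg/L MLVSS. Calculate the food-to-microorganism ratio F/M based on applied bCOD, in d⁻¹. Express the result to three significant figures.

F/M ≈ 0.916 d⁻¹

F/M = Q·S₀ / (V·X) = 1020 × 1600 / (667.0 × 2670) = 0.9164 g bCOD·(g VSS·d)⁻¹.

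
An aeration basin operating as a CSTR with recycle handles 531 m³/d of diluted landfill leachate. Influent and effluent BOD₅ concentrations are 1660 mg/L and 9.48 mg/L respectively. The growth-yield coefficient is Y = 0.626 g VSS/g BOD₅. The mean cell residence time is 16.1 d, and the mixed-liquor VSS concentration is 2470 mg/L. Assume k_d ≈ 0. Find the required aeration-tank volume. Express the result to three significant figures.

V ≈ 3580 m³

With k_d = 0 the design equation reduces to V = Y Q (S₀−S) θ_c / X = 0.626 × 531 × (1660 − 9.48) × 16.1 / 2470 = 3576 m³.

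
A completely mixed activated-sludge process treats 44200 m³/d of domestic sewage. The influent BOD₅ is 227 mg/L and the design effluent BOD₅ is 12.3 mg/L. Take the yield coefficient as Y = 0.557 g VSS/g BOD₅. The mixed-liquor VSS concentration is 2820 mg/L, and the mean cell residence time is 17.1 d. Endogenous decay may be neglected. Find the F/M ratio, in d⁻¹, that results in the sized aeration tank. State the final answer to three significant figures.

F/M ≈ 0.111 d⁻¹

With k_d = 0 the design equation reduces to V = Y Q (S₀−S) θ_c / X = 0.557 × 44200 × (227 − 12.3) × 17.1 / 2820 = 32052 m³.
F/M = Q·S₀ / (V·X) = 44200 × 227 / (32052 × 2820) = 0.1110 g BOD₅·(g VSS·d)⁻¹.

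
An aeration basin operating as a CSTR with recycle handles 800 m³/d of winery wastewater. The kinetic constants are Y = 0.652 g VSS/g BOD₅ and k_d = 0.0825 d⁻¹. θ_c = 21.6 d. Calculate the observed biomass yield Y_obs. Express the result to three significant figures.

Correct the yield for decay: Y_obs = Y/(1 + k_d θ_c) = 0.652 / (1 + 0.0825 × 21.6) = 0.652 / 2.782 = 0.2344.

Y_obs ≈ 0.234 g VSS/g BOD₅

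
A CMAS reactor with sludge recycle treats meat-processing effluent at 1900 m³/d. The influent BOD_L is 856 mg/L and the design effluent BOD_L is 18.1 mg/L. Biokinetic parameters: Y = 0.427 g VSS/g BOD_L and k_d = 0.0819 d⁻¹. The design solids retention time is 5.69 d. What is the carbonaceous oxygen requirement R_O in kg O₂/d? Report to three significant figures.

The observed yield is Y_obs = Y/(1 + k_d·θ_c) = 0.427 / (1 + 0.0819 × 5.69) = 0.427 / 1.466 = 0.2913 g VSS per g BOD_L removed.
ΔS = 856 − 18.1 = 837.9 mg/L, so the substrate removal rate is 1900 × 837.9/1000 = 1592 kg BOD_L/d.
P_X = Y_obs·Q·(S₀ − S) = 0.2913 × 1592 = 463.7 kg VSS/d.
R_O = Q·(S₀ − S) − 1.42·P_X = 1592 − 1.42 × 463.7 = 933.6 kg O₂/d.

R_O ≈ 934 kg O₂/d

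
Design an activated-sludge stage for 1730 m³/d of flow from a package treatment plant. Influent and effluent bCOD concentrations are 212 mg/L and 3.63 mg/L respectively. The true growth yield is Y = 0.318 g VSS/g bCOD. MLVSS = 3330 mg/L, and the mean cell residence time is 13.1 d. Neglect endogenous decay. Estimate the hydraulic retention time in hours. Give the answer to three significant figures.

τ ≈ 6.26 h

With k_d = 0 the design equation reduces to V = Y Q (S₀−S) θ_c / X = 0.318 × 1730 × (212 − 3.63) × 13.1 / 3330 = 451.0 m³.
HRT = V/Q = 451.0 m³ / 1730 m³·d⁻¹ = 0.2607 d × 24 = 6.256 h.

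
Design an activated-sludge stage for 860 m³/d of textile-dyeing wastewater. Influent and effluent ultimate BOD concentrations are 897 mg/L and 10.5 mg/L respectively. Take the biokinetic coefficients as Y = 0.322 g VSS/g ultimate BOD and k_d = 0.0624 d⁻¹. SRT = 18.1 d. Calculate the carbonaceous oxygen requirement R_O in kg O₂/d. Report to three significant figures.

The observed yield is Y_obs = Y/(1 + k_d·θ_c) = 0.322 / (1 + 0.0624 × 18.1) = 0.322 / 2.129 = 0.1512 g VSS per g ultimate BOD removed.
Mass of ultimate BOD removed per day: Q(S₀ − S) = 860 × 886.5 g/m³ = 762.4 kg/d.
Biomass synthesised: P_X = Y_obs × 762.4 = 115.3 kg VSS/d.
Carbonaceous O₂ demand = substrate oxidised − cell-mass equivalent = 762.4 − 1.42 × 115.3 = 598.7 kg O₂/d.

R_O ≈ 599 kg O₂/d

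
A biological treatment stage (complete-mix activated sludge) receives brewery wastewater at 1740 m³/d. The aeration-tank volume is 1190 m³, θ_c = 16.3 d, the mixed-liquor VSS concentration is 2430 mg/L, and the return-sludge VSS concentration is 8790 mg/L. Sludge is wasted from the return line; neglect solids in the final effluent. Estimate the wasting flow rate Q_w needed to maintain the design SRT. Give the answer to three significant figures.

Wasting from the return line (neglecting effluent solids): Q_w = V·X / (θ_c·X_r) = 1190 × 2430 / (16.3 × 8790) = 20.18 m³/d.

Q_w ≈ 20.2 m³/d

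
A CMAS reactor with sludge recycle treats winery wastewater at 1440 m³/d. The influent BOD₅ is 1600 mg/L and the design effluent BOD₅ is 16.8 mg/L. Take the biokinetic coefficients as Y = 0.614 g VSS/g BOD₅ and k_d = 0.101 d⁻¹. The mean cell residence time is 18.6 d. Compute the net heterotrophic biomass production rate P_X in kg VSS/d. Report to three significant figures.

P_X ≈ 486 kg VSS/d

Y_obs = Y / (1 + k_d θ_c) = 0.614 / (1 + 0.101 × 18.6) = 0.614 / 2.879 = 0.2133.
Substrate removed = Q·(S₀ − S) = 1440 m³/d × (1600 − 16.8) g/m³ = 2.28×10^6 g/d = 2280 kg/d.
P_X = Y_obs · Q(S₀ − S) = 0.2133 × 2280 = 486.3 kg VSS/d.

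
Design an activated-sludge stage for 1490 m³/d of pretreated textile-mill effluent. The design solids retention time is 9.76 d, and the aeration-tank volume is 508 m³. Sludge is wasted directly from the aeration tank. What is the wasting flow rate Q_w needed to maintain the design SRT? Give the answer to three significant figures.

Q_w ≈ 52.0 m³/d

For wasting at MLVSS concentration, Q_w = V/θ_c = 508.0/9.76 = 52.05 m³/d.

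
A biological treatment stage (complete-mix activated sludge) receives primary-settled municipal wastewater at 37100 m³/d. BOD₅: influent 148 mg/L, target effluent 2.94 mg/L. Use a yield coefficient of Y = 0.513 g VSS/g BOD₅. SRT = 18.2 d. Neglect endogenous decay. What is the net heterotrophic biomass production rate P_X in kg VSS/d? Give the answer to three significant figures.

P_X ≈ 2760 kg VSS/d

No decay correction is needed, so Y_obs = Y = 0.513.
Substrate removed = Q·(S₀ − S) = 37100 m³/d × (148 − 2.94) g/m³ = 5.38×10^6 g/d = 5382 kg/d.
Biomass produced: P_X = Y_obs·Q·ΔS = 0.5130 × 5382 ≈ 2761 kg VSS/d.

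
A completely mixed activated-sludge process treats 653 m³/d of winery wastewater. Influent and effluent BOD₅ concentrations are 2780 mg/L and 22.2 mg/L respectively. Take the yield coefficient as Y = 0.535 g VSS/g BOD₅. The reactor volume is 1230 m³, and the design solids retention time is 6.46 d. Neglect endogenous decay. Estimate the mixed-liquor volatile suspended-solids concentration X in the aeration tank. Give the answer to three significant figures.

X ≈ 5060 mg/L

From V·X = Y·Q·(S₀ − S)·θ_c (decay neglected): X = 0.535 × 653 × (2780 − 22.2) × 6.46 / 1230 = 5060 mg/L.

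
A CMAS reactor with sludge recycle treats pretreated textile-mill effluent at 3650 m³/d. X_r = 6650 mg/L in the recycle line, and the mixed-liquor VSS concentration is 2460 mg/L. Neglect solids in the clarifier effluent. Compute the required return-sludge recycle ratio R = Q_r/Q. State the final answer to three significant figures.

R = Q_r/Q = X/(X_r − X) = 2460 / (6650 − 2460) = 0.5871.

R ≈ 0.587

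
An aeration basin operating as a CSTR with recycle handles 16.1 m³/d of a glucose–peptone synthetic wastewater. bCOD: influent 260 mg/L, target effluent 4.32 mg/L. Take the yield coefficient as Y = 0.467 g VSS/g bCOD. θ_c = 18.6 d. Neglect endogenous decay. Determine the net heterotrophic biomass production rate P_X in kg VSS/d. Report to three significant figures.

Since k_d ≈ 0, Y_obs = Y = 0.467 g VSS/g bCOD.
Substrate removed = Q·(S₀ − S) = 16.1 m³/d × (260 − 4.32) g/m³ = 4.12×10^3 g/d = 4.116 kg/d.
Biomass produced: P_X = Y_obs·Q·ΔS = 0.4670 × 4.116 ≈ 1.922 kg VSS/d.

P_X ≈ 1.92 kg VSS/d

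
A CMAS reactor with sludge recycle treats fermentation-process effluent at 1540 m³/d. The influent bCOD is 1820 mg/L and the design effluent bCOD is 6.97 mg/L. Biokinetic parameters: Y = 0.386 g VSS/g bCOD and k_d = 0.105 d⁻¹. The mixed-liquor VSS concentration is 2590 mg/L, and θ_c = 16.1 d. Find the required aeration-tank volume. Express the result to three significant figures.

V ≈ 2490 m³

Steady-state biomass mass balance: V·X·(1 + k_d·θ_c) = Y·Q·(S₀ − S)·θ_c, so V = 0.386 × 1540 × (1820 − 6.97) × 16.1 / [2590 × (1 + 0.105 × 16.1)] = 1.74×10^7 / 6968 = 2490 m³.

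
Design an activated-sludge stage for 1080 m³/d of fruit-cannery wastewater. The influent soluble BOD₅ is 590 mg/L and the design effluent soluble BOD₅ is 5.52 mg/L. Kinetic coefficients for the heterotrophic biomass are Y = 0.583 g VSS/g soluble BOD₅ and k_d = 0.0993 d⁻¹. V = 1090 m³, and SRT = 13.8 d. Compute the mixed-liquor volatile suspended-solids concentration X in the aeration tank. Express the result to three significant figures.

X ≈ 1970 mg/L

X = Y·Q·ΔS·θ_c / [V·(1 + k_d θ_c)] = 0.583 × 1080 × (590 − 5.52) × 13.8 / [1090 × (1 + 0.0993 × 13.8)] = 1966 mg/L.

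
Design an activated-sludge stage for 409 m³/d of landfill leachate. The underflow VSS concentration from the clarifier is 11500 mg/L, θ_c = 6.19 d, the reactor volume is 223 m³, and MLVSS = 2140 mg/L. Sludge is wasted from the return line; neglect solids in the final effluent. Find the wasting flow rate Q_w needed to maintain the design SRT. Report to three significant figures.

Q_w ≈ 6.70 m³/d

Wasting from the return line (neglecting effluent solids): Q_w = V·X / (θ_c·X_r) = 223.0 × 2140 / (6.19 × 11500) = 6.704 m³/d.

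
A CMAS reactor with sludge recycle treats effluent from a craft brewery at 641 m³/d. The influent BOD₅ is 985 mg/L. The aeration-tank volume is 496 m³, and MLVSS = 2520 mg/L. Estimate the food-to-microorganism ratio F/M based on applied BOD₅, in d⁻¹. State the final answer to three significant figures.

F/M = Q·S₀ / (V·X) = 641 × 985 / (496.0 × 2520) = 0.5051 g BOD₅·(g VSS·d)⁻¹.

F/M ≈ 0.505 d⁻¹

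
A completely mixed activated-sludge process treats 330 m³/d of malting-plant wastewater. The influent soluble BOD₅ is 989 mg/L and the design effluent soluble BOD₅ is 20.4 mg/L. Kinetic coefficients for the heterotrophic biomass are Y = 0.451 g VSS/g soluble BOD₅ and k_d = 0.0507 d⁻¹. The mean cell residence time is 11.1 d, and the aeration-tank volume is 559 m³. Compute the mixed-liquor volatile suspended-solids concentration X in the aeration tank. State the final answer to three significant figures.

Solving the biomass balance for X: X = Y Q (S₀−S) θ_c / [V (1+k_d θ_c)] = 0.451 × 330 × (989 − 20.4) × 11.1 / [559 × (1 + 0.0507 × 11.1)] = 1832 mg/L.

X ≈ 1830 mg/L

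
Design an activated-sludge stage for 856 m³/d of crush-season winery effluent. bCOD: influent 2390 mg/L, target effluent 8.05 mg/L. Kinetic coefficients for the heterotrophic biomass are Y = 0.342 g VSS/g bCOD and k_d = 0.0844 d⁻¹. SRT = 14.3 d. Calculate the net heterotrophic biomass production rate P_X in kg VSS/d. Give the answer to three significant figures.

P_X ≈ 316 kg VSS/d

Y_obs = Y / (1 + k_d θ_c) = 0.342 / (1 + 0.0844 × 14.3) = 0.342 / 2.207 = 0.1550.
Mass of bCOD removed per day: Q(S₀ − S) = 856 × 2382 g/m³ = 2039 kg/d.
Net biomass production P_X = Y_obs × Q·(S₀ − S) = 0.1550 × 2039 = 316.0 kg VSS/d.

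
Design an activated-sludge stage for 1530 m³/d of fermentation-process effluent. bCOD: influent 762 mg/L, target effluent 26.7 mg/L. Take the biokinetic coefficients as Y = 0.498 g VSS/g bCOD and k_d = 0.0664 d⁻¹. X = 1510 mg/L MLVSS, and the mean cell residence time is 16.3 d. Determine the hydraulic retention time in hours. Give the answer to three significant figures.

From the SRT design equation V = Y Q (S₀−S) θ_c / [X (1 + k_d θ_c)] = 0.498 × 1530 × (762 − 26.7) × 16.3 / [1510 × (1 + 0.0664 × 16.3)] = 9.13×10^6 / 3144 = 2904 m³.
Hydraulic retention time τ = V/Q = 2904 / 1530 = 1.898 d = 45.56 h.

τ ≈ 45.6 h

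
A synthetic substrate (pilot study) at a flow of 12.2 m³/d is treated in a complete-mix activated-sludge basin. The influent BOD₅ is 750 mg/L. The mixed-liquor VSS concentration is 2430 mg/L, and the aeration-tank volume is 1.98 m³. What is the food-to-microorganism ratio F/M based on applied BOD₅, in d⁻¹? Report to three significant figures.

F/M ≈ 1.90 d⁻¹

Food-to-microorganism ratio F/M = Q S₀ / (V X) = 12.2 × 750 / (1.980 × 2430) = 1.902 d⁻¹.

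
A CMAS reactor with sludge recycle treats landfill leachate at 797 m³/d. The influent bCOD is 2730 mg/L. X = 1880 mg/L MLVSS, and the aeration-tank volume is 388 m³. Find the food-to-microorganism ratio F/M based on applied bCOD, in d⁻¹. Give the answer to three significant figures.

Food-to-microorganism ratio F/M = Q S₀ / (V X) = 797 × 2730 / (388.0 × 1880) = 2.983 d⁻¹.

F/M ≈ 2.98 d⁻¹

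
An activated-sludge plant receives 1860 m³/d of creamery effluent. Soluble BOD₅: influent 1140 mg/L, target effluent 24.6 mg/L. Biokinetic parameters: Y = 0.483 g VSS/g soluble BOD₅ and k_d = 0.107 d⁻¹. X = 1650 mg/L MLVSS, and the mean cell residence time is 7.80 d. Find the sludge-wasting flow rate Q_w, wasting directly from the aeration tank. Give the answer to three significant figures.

Q_w ≈ 331 m³/d

From the SRT design equation V = Y Q (S₀−S) θ_c / [X (1 + k_d θ_c)] = 0.483 × 1860 × (1140 − 24.6) × 7.80 / [1650 × (1 + 0.107 × 7.80)] = 7.82×10^6 / 3027 = 2582 m³.
Wasting from the aeration tank: Q_w = V / θ_c = 2582 / 7.80 = 331.0 m³/d.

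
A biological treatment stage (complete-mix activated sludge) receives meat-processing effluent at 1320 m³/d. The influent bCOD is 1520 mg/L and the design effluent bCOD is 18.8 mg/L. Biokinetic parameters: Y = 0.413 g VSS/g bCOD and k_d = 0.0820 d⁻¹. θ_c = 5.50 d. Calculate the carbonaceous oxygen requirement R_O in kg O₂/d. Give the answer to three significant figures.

The observed yield is Y_obs = Y/(1 + k_d·θ_c) = 0.413 / (1 + 0.0820 × 5.50) = 0.413 / 1.451 = 0.2846 g VSS per g bCOD removed.
Q·(S₀ − S) = 1320 × (1520 − 18.8) × 10⁻³ = 1982 kg/d removed.
P_X = Y_obs·Q·(S₀ − S) = 0.2846 × 1982 = 564.0 kg VSS/d.
Carbonaceous O₂ demand = substrate oxidised − cell-mass equivalent = 1982 − 1.42 × 564.0 = 1181 kg O₂/d.

R_O ≈ 1180 kg O₂/d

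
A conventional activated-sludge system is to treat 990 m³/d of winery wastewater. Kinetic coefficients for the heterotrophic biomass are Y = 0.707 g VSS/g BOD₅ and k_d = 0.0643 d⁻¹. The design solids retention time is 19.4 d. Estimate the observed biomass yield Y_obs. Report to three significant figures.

Y_obs ≈ 0.315 g VSS/g BOD₅

Observed yield with endogenous decay: Y_obs = Y / (1 + k_d·θ_c) = 0.707 / (1 + 0.0643 × 19.4) = 0.707 / 2.247 = 0.3146 g VSS/g BOD₅.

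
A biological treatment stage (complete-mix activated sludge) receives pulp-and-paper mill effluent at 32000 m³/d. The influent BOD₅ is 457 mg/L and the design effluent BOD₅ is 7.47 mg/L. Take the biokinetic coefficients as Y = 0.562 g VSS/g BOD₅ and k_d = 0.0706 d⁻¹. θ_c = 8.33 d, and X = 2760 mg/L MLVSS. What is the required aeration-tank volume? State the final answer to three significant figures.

Steady-state biomass mass balance: V·X·(1 + k_d·θ_c) = Y·Q·(S₀ − S)·θ_c, so V = 0.562 × 32000 × (457 − 7.47) × 8.33 / [2760 × (1 + 0.0706 × 8.33)] = 6.73×10^7 / 4383 = 15364 m³.

V ≈ 15400 m³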